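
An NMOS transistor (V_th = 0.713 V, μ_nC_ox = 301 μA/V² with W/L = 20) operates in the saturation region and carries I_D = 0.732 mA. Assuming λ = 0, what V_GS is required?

V_GS = 1.21 V

k_n = μ_nC_ox · (W/L) = 6.02 mA/V².
In saturation I_D = ½ k_n (V_GS − V_th)², so V_GS − V_th = √(2 I_D / k_n) = √(2 × 0.732 / 6.02) = 0.493 V.
V_GS = 0.713 + 0.493 = 1.21 V.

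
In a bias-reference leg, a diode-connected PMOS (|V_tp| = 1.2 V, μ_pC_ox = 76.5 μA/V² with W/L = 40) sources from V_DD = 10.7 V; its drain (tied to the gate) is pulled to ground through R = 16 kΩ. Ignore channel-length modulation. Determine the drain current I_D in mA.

I_D = 0.556 mA

With gate tied to drain, V_SG = V_SD ≥ V_SG − |V_tp|, so the device is in saturation.
k_p = μ_pC_ox · (W/L) = 3.06 mA/V².
KCL at the drain: ½ k_p (V_SG − |V_tp|)² = (V_DD − V_SG)/R.
Let x = V_SG − 1.2. Then 24.5 x² + x − 9.5 = 0, giving x = 0.603 V (positive root), so V_SG = 1.8 V.
I_D = (V_DD − V_SG)/R = (10.7 − 1.8) / 16 = 0.556 mA.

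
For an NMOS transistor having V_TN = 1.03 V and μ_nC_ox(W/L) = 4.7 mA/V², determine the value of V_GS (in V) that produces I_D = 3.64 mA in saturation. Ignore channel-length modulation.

V_GS = 2.27 V

In saturation I_D = ½ k_n (V_GS − V_TN)², so V_GS − V_TN = √(2 I_D / k_n) = √(2 × 3.64 / 4.7) = 1.24 V.
V_GS = 1.03 + 1.24 = 2.27 V.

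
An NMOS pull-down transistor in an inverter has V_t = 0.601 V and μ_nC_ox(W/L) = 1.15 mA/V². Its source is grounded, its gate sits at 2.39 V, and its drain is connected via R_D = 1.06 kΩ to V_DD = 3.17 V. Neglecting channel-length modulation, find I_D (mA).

I_D = 1.73 mA

V_GS = V_G = 2.39 V, so V_ov = 2.39 − 0.601 = 1.79 V.
Assume saturation: I_D = ½ k_n V_ov² = 0.5 × 1.15 × 1.79² = 1.84 mA, giving V_DS = V_DD − I_D R_D = 3.17 − 1.84 × 1.06 = 1.22 V.
But 1.22 V < V_ov = 1.79 V, so the device is actually in triode.
In triode I_D = k_n[V_ov V_DS − ½ V_DS²] and I_D = (V_DD − V_DS)/R_D. Equating: 0.609 V_DS² − 3.181 V_DS + 3.17 = 0, giving V_DS = 1.34 V (the root below V_ov).
I_D = (3.17 − 1.34) / 1.06 = 1.73 mA.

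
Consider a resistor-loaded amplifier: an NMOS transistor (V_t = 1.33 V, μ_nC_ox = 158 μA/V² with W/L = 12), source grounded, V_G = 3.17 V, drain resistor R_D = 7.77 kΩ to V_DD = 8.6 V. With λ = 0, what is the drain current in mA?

I_D = 1.06 mA

V_GS = V_G = 3.17 V, so V_ov = 3.17 − 1.33 = 1.84 V.
k_n = μ_nC_ox · (W/L) = 1.896 mA/V².
Assume saturation: I_D = ½ k_n V_ov² = 0.5 × 1.896 × 1.84² = 3.21 mA, giving V_DS = V_DD − I_D R_D = 8.6 − 3.21 × 7.77 = -16.3 V.
But -16.3 V < V_ov = 1.84 V, so the device is actually in triode.
In triode I_D = k_n[V_ov V_DS − ½ V_DS²] and I_D = (V_DD − V_DS)/R_D. Equating: 7.37 V_DS² − 28.11 V_DS + 8.6 = 0, giving V_DS = 0.335 V (the root below V_ov).
I_D = (8.6 − 0.335) / 7.77 = 1.06 mA.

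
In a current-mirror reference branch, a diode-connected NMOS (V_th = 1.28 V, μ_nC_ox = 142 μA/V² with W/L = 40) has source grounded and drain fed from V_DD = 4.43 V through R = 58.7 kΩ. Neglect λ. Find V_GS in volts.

With gate tied to drain, V_GS = V_DS ≥ V_GS − V_th, so the device is in saturation.
k_n = μ_nC_ox · (W/L) = 5.68 mA/V².
KCL at the drain: ½ k_n (V_GS − V_th)² = (V_DD − V_GS)/R.
Let x = V_GS − 1.28. Then 167 x² + x − 3.15 = 0, giving x = 0.134 V (positive root), so V_GS = 1.41 V.
I_D = (V_DD − V_GS)/R = (4.43 − 1.41) / 58.7 = 0.0514 mA.

V_GS = 1.41 V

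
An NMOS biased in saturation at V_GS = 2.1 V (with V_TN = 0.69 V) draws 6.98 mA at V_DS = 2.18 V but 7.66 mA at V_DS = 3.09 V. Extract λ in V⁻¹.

λ = 0.140 V⁻¹

With V_GS fixed, I_D ∝ (1 + λ V_DS) in saturation, so I_D2/I_D1 = (1 + λ V_DS2)/(1 + λ V_DS1).
7.66/6.98 = 1.097 = (1 + 3.09 λ)/(1 + 2.18 λ).
Solving: λ (I_D1 V_DS2 − I_D2 V_DS1) = I_D2 − I_D1, so λ = (7.66 − 6.98) / (6.98 × 3.09 − 7.66 × 2.18) = 0.68 / 4.87 = 0.14 V⁻¹.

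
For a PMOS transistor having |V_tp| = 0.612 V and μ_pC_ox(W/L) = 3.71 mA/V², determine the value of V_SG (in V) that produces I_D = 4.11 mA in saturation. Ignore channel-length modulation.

V_SG = 2.10 V

In saturation I_D = ½ k_p (V_SG − |V_tp|)², so V_SG − |V_tp| = √(2 I_D / k_p) = √(2 × 4.11 / 3.71) = 1.49 V.
V_SG = 0.612 + 1.49 = 2.1 V.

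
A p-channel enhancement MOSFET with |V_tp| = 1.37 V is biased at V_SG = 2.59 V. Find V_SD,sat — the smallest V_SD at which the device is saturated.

V_SD,sat = 1.22 V

The boundary between triode and saturation is V_SD = V_SG − |V_tp| = V_ov.
V_ov = 2.59 − 1.37 = 1.22 V.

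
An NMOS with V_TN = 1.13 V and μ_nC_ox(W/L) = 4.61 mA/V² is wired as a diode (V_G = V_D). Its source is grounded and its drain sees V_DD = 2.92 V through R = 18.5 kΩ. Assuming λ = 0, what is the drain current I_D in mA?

With gate tied to drain, V_GS = V_DS ≥ V_GS − V_TN, so the device is in saturation.
KCL at the drain: ½ k_n (V_GS − V_TN)² = (V_DD − V_GS)/R.
Let x = V_GS − 1.13. Then 42.6 x² + x − 1.79 = 0, giving x = 0.193 V (positive root), so V_GS = 1.32 V.
I_D = (V_DD − V_GS)/R = (2.92 − 1.32) / 18.5 = 0.0863 mA.

I_D = 0.0863 mA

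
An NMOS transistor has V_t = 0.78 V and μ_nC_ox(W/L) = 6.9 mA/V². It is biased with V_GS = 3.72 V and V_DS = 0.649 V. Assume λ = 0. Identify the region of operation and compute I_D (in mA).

V_ov = V_GS − V_t = 3.72 − 0.78 = 2.94 V.
Since V_DS = 0.649 V < V_ov = 2.94 V, the device is in the triode region.
I_D = k_n [V_ov · V_DS − ½ V_DS²] = 6.9 × [2.94 × 0.649 − 0.5 × 0.649²] = 11.7 mA.

Triode; I_D = 11.7 mA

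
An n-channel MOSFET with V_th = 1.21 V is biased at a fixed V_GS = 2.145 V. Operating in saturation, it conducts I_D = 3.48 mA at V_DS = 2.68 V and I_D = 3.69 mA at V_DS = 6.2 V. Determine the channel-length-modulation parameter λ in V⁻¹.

With V_GS fixed, I_D ∝ (1 + λ V_DS) in saturation, so I_D2/I_D1 = (1 + λ V_DS2)/(1 + λ V_DS1).
3.69/3.48 = 1.06 = (1 + 6.2 λ)/(1 + 2.68 λ).
Solving: λ (I_D1 V_DS2 − I_D2 V_DS1) = I_D2 − I_D1, so λ = (3.69 − 3.48) / (3.48 × 6.2 − 3.69 × 2.68) = 0.21 / 11.7 = 0.018 V⁻¹.

λ = 0.0180 V⁻¹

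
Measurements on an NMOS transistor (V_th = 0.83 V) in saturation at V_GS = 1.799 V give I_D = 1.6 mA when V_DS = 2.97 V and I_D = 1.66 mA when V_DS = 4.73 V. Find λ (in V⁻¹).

With V_GS fixed, I_D ∝ (1 + λ V_DS) in saturation, so I_D2/I_D1 = (1 + λ V_DS2)/(1 + λ V_DS1).
1.66/1.6 = 1.037 = (1 + 4.73 λ)/(1 + 2.97 λ).
Solving: λ (I_D1 V_DS2 − I_D2 V_DS1) = I_D2 − I_D1, so λ = (1.66 − 1.6) / (1.6 × 4.73 − 1.66 × 2.97) = 0.06 / 2.64 = 0.0227 V⁻¹.

λ = 0.0227 V⁻¹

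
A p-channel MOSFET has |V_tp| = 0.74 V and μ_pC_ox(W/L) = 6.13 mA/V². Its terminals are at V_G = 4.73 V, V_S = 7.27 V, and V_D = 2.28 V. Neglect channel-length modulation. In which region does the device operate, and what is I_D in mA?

V_SG = V_S − V_G = 7.27 − 4.73 = 2.54 V; V_SD = V_S − V_D = 7.27 − 2.28 = 4.99 V.
V_ov = V_SG − |V_tp| = 2.54 − 0.74 = 1.8 V.
Since V_SD = 4.99 V ≥ V_ov = 1.8 V, the device is in saturation.
I_D = ½ k_p V_ov² = 0.5 × 6.13 × 1.8² = 9.93 mA.

Saturation; I_D = 9.93 mA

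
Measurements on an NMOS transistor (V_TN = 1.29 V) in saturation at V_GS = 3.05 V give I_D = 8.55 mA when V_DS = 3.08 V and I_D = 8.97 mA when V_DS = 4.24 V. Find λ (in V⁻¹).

With V_GS fixed, I_D ∝ (1 + λ V_DS) in saturation, so I_D2/I_D1 = (1 + λ V_DS2)/(1 + λ V_DS1).
8.97/8.55 = 1.049 = (1 + 4.24 λ)/(1 + 3.08 λ).
Solving: λ (I_D1 V_DS2 − I_D2 V_DS1) = I_D2 − I_D1, so λ = (8.97 − 8.55) / (8.55 × 4.24 − 8.97 × 3.08) = 0.42 / 8.62 = 0.0487 V⁻¹.

λ = 0.0487 V⁻¹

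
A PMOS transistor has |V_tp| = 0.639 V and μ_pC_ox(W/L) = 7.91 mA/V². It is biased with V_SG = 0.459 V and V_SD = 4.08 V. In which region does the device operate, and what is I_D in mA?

V_SG = 0.459 V < |V_tp| = 0.639 V, so the transistor is in cutoff.

Cutoff; I_D = 0 mA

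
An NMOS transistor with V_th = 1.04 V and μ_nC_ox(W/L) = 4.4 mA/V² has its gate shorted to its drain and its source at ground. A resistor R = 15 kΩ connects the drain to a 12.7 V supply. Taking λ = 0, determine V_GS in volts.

V_GS = 1.62 V

With gate tied to drain, V_GS = V_DS ≥ V_GS − V_th, so the device is in saturation.
KCL at the drain: ½ k_n (V_GS − V_th)² = (V_DD − V_GS)/R.
Let x = V_GS − 1.04. Then 33 x² + x − 11.66 = 0, giving x = 0.579 V (positive root), so V_GS = 1.62 V.
I_D = (V_DD − V_GS)/R = (12.7 − 1.62) / 15 = 0.739 mA.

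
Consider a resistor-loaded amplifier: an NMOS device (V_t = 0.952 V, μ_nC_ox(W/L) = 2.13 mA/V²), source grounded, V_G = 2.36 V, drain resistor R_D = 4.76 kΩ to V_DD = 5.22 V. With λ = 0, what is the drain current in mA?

V_GS = V_G = 2.36 V, so V_ov = 2.36 − 0.952 = 1.41 V.
Assume saturation: I_D = ½ k_n V_ov² = 0.5 × 2.13 × 1.41² = 2.11 mA, giving V_DS = V_DD − I_D R_D = 5.22 − 2.11 × 4.76 = -4.83 V.
But -4.83 V < V_ov = 1.41 V, so the device is actually in triode.
In triode I_D = k_n[V_ov V_DS − ½ V_DS²] and I_D = (V_DD − V_DS)/R_D. Equating: 5.07 V_DS² − 15.28 V_DS + 5.22 = 0, giving V_DS = 0.393 V (the root below V_ov).
I_D = (5.22 − 0.393) / 4.76 = 1.01 mA.

I_D = 1.01 mA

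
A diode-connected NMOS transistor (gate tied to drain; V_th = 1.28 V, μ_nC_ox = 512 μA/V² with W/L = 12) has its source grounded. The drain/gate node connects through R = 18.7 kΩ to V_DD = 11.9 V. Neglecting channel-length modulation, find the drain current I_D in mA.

I_D = 0.545 mA

With gate tied to drain, V_GS = V_DS ≥ V_GS − V_th, so the device is in saturation.
k_n = μ_nC_ox · (W/L) = 6.144 mA/V².
KCL at the drain: ½ k_n (V_GS − V_th)² = (V_DD − V_GS)/R.
Let x = V_GS − 1.28. Then 57.4 x² + x − 10.62 = 0, giving x = 0.421 V (positive root), so V_GS = 1.7 V.
I_D = (V_DD − V_GS)/R = (11.9 − 1.7) / 18.7 = 0.545 mA.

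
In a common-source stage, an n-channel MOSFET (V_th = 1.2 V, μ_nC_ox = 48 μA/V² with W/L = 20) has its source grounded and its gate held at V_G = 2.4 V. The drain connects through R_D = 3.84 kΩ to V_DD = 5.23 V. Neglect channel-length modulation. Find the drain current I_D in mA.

V_GS = V_G = 2.4 V, so V_ov = 2.4 − 1.2 = 1.2 V.
k_n = μ_nC_ox · (W/L) = 0.96 mA/V².
Assume saturation: I_D = ½ k_n V_ov² = 0.5 × 0.96 × 1.2² = 0.691 mA, giving V_DS = V_DD − I_D R_D = 5.23 − 0.691 × 3.84 = 2.58 V.
V_DS = 2.58 V ≥ V_ov = 1.2 V, confirming saturation.

I_D = 0.691 mA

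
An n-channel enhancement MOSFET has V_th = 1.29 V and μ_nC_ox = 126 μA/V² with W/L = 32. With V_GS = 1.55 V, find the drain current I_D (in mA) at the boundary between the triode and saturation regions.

At the boundary V_DS = V_ov = V_GS − V_th = 1.55 − 1.29 = 0.26 V.
k_n = μ_nC_ox · (W/L) = 4.032 mA/V².
I_D = ½ k_n V_ov² = 0.5 × 4.032 × 0.26² = 0.136 mA.

I_D = 0.136 mA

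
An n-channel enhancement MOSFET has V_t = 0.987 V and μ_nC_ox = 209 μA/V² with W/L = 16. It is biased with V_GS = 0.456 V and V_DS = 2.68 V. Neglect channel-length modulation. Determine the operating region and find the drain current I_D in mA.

Cutoff; I_D = 0 mA

V_GS = 0.456 V < V_t = 0.987 V, so the transistor is in cutoff.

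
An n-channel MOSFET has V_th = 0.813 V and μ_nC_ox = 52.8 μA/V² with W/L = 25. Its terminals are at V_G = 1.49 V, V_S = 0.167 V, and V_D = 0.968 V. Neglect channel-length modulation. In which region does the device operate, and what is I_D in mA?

Saturation; I_D = 0.172 mA

V_GS = V_G − V_S = 1.49 − 0.167 = 1.32 V; V_DS = V_D − V_S = 0.968 − 0.167 = 0.801 V.
k_n = μ_nC_ox · (W/L) = 1.32 mA/V².
V_ov = V_GS − V_th = 1.32 − 0.813 = 0.51 V.
Since V_DS = 0.801 V ≥ V_ov = 0.51 V, the device is in saturation.
I_D = ½ k_n V_ov² = 0.5 × 1.32 × 0.51² = 0.172 mA.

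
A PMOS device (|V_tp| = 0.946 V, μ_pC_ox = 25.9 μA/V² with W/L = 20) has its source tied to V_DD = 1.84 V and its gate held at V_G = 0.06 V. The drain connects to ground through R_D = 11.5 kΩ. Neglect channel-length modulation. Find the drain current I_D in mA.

V_SG = V_DD − V_G = 1.84 − 0.06 = 1.78 V, so V_ov = 1.78 − 0.946 = 0.834 V.
k_p = μ_pC_ox · (W/L) = 0.518 mA/V².
Assume saturation: I_D = ½ k_p V_ov² = 0.5 × 0.518 × 0.834² = 0.18 mA, giving V_SD = V_DD − I_D R_D = 1.84 − 0.18 × 11.5 = -0.232 V.
But -0.232 V < V_ov = 0.834 V, so the device is actually in triode.
In triode I_D = k_p[V_ov V_SD − ½ V_SD²] and I_D = (V_DD − V_SD)/R_D. Equating: 2.98 V_SD² − 5.968 V_SD + 1.84 = 0, giving V_SD = 0.381 V (the root below V_ov).
I_D = (1.84 − 0.381) / 11.5 = 0.127 mA.

I_D = 0.127 mA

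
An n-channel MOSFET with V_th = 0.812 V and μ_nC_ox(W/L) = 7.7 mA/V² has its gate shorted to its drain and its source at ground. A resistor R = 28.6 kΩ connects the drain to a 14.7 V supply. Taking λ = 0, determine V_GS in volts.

V_GS = 1.16 V

With gate tied to drain, V_GS = V_DS ≥ V_GS − V_th, so the device is in saturation.
KCL at the drain: ½ k_n (V_GS − V_th)² = (V_DD − V_GS)/R.
Let x = V_GS − 0.812. Then 110 x² + x − 13.89 = 0, giving x = 0.351 V (positive root), so V_GS = 1.16 V.
I_D = (V_DD − V_GS)/R = (14.7 − 1.16) / 28.6 = 0.473 mA.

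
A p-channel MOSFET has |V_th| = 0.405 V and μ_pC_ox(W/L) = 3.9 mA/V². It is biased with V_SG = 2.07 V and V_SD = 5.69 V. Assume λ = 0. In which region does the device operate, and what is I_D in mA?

V_ov = V_SG − |V_th| = 2.07 − 0.405 = 1.66 V.
Since V_SD = 5.69 V ≥ V_ov = 1.66 V, the device is in saturation.
I_D = ½ k_p V_ov² = 0.5 × 3.9 × 1.66² = 5.41 mA.

Saturation; I_D = 5.41 mA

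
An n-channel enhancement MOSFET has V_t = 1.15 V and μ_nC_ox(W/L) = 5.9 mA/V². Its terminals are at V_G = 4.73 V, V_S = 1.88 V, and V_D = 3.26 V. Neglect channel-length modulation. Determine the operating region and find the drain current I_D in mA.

Triode; I_D = 8.22 mA

V_GS = V_G − V_S = 4.73 − 1.88 = 2.85 V; V_DS = V_D − V_S = 3.26 − 1.88 = 1.38 V.
V_ov = V_GS − V_t = 2.85 − 1.15 = 1.7 V.
Since V_DS = 1.38 V < V_ov = 1.7 V, the device is in the triode region.
I_D = k_n [V_ov · V_DS − ½ V_DS²] = 5.9 × [1.7 × 1.38 − 0.5 × 1.38²] = 8.22 mA.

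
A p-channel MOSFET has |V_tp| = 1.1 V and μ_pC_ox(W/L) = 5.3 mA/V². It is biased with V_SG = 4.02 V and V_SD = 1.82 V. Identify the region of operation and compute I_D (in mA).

V_ov = V_SG − |V_tp| = 4.02 − 1.1 = 2.92 V.
Since V_SD = 1.82 V < V_ov = 2.92 V, the device is in the triode region.
I_D = k_p [V_ov · V_SD − ½ V_SD²] = 5.3 × [2.92 × 1.82 − 0.5 × 1.82²] = 19.4 mA.

Triode; I_D = 19.4 mA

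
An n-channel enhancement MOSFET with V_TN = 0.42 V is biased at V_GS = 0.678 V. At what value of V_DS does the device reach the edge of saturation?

V_DS,sat = 0.258 V

The boundary between triode and saturation is V_DS = V_GS − V_TN = V_ov.
V_ov = 0.678 − 0.42 = 0.258 V.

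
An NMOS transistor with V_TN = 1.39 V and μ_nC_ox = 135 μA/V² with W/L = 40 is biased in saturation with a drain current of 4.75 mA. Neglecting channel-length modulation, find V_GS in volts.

V_GS = 2.72 V

k_n = μ_nC_ox · (W/L) = 5.4 mA/V².
In saturation I_D = ½ k_n (V_GS − V_TN)², so V_GS − V_TN = √(2 I_D / k_n) = √(2 × 4.75 / 5.4) = 1.33 V.
V_GS = 1.39 + 1.33 = 2.72 V.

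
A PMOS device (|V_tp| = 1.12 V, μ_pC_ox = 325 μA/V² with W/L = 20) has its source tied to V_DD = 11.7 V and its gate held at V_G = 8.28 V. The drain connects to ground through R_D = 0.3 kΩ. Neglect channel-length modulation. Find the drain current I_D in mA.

I_D = 17.2 mA

V_SG = V_DD − V_G = 11.7 − 8.28 = 3.42 V, so V_ov = 3.42 − 1.12 = 2.3 V.
k_p = μ_pC_ox · (W/L) = 6.5 mA/V².
Assume saturation: I_D = ½ k_p V_ov² = 0.5 × 6.5 × 2.3² = 17.2 mA, giving V_SD = V_DD − I_D R_D = 11.7 − 17.2 × 0.3 = 6.54 V.
V_SD = 6.54 V ≥ V_ov = 2.3 V, confirming saturation.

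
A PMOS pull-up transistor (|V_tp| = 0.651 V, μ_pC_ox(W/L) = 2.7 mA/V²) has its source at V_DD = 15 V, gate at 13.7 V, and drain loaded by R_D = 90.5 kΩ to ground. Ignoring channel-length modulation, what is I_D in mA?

V_SG = V_DD − V_G = 15 − 13.7 = 1.3 V, so V_ov = 1.3 − 0.651 = 0.649 V.
Assume saturation: I_D = ½ k_p V_ov² = 0.5 × 2.7 × 0.649² = 0.569 mA, giving V_SD = V_DD − I_D R_D = 15 − 0.569 × 90.5 = -36.5 V.
But -36.5 V < V_ov = 0.649 V, so the device is actually in triode.
In triode I_D = k_p[V_ov V_SD − ½ V_SD²] and I_D = (V_DD − V_SD)/R_D. Equating: 122 V_SD² − 159.6 V_SD + 15 = 0, giving V_SD = 0.102 V (the root below V_ov).
I_D = (15 − 0.102) / 90.5 = 0.165 mA.

I_D = 0.165 mA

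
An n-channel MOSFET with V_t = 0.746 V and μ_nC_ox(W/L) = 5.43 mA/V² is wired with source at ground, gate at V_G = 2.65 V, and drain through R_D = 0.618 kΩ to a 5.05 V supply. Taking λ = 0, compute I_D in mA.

I_D = 6.80 mA

V_GS = V_G = 2.65 V, so V_ov = 2.65 − 0.746 = 1.9 V.
Assume saturation: I_D = ½ k_n V_ov² = 0.5 × 5.43 × 1.9² = 9.84 mA, giving V_DS = V_DD − I_D R_D = 5.05 − 9.84 × 0.618 = -1.03 V.
But -1.03 V < V_ov = 1.9 V, so the device is actually in triode.
In triode I_D = k_n[V_ov V_DS − ½ V_DS²] and I_D = (V_DD − V_DS)/R_D. Equating: 1.68 V_DS² − 7.389 V_DS + 5.05 = 0, giving V_DS = 0.846 V (the root below V_ov).
I_D = (5.05 − 0.846) / 0.618 = 6.8 mA.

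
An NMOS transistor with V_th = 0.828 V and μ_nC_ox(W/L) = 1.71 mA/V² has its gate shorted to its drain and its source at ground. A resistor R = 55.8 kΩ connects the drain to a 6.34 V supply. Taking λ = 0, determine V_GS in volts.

With gate tied to drain, V_GS = V_DS ≥ V_GS − V_th, so the device is in saturation.
KCL at the drain: ½ k_n (V_GS − V_th)² = (V_DD − V_GS)/R.
Let x = V_GS − 0.828. Then 47.7 x² + x − 5.512 = 0, giving x = 0.33 V (positive root), so V_GS = 1.16 V.
I_D = (V_DD − V_GS)/R = (6.34 − 1.16) / 55.8 = 0.0929 mA.

V_GS = 1.16 V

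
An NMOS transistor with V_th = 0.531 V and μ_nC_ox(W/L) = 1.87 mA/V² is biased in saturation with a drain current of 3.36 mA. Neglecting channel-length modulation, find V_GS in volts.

In saturation I_D = ½ k_n (V_GS − V_th)², so V_GS − V_th = √(2 I_D / k_n) = √(2 × 3.36 / 1.87) = 1.9 V.
V_GS = 0.531 + 1.9 = 2.43 V.

V_GS = 2.43 V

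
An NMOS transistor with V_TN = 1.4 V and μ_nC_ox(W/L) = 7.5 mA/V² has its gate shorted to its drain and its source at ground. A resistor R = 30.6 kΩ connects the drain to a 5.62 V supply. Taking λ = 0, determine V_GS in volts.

V_GS = 1.59 V

With gate tied to drain, V_GS = V_DS ≥ V_GS − V_TN, so the device is in saturation.
KCL at the drain: ½ k_n (V_GS − V_TN)² = (V_DD − V_GS)/R.
Let x = V_GS − 1.4. Then 115 x² + x − 4.22 = 0, giving x = 0.187 V (positive root), so V_GS = 1.59 V.
I_D = (V_DD − V_GS)/R = (5.62 − 1.59) / 30.6 = 0.132 mA.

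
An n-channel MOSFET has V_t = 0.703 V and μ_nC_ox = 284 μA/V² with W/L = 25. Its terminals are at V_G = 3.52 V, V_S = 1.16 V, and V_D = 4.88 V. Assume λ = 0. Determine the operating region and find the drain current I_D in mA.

V_GS = V_G − V_S = 3.52 − 1.16 = 2.36 V; V_DS = V_D − V_S = 4.88 − 1.16 = 3.72 V.
k_n = μ_nC_ox · (W/L) = 7.1 mA/V².
V_ov = V_GS − V_t = 2.36 − 0.703 = 1.66 V.
Since V_DS = 3.72 V ≥ V_ov = 1.66 V, the device is in saturation.
I_D = ½ k_n V_ov² = 0.5 × 7.1 × 1.66² = 9.75 mA.

Saturation; I_D = 9.75 mA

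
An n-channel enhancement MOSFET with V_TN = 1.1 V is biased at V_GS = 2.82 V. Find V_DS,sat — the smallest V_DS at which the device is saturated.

The boundary between triode and saturation is V_DS = V_GS − V_TN = V_ov.
V_ov = 2.82 − 1.1 = 1.72 V.

V_DS,sat = 1.72 V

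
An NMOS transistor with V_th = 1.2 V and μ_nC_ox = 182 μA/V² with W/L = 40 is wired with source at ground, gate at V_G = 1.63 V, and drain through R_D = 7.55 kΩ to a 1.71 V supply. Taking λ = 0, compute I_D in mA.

V_GS = V_G = 1.63 V, so V_ov = 1.63 − 1.2 = 0.43 V.
k_n = μ_nC_ox · (W/L) = 7.28 mA/V².
Assume saturation: I_D = ½ k_n V_ov² = 0.5 × 7.28 × 0.43² = 0.673 mA, giving V_DS = V_DD − I_D R_D = 1.71 − 0.673 × 7.55 = -3.37 V.
But -3.37 V < V_ov = 0.43 V, so the device is actually in triode.
In triode I_D = k_n[V_ov V_DS − ½ V_DS²] and I_D = (V_DD − V_DS)/R_D. Equating: 27.5 V_DS² − 24.63 V_DS + 1.71 = 0, giving V_DS = 0.0758 V (the root below V_ov).
I_D = (1.71 − 0.0758) / 7.55 = 0.216 mA.

I_D = 0.216 mA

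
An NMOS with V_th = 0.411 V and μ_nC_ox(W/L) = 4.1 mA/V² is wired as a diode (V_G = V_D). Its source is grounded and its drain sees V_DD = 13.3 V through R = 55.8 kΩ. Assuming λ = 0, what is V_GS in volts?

V_GS = 0.742 V

With gate tied to drain, V_GS = V_DS ≥ V_GS − V_th, so the device is in saturation.
KCL at the drain: ½ k_n (V_GS − V_th)² = (V_DD − V_GS)/R.
Let x = V_GS − 0.411. Then 114 x² + x − 12.89 = 0, giving x = 0.331 V (positive root), so V_GS = 0.742 V.
I_D = (V_DD − V_GS)/R = (13.3 − 0.742) / 55.8 = 0.225 mA.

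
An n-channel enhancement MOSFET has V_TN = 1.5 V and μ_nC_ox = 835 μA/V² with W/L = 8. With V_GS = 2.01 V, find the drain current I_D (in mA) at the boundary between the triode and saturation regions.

At the boundary V_DS = V_ov = V_GS − V_TN = 2.01 − 1.5 = 0.51 V.
k_n = μ_nC_ox · (W/L) = 6.68 mA/V².
I_D = ½ k_n V_ov² = 0.5 × 6.68 × 0.51² = 0.869 mA.

I_D = 0.869 mA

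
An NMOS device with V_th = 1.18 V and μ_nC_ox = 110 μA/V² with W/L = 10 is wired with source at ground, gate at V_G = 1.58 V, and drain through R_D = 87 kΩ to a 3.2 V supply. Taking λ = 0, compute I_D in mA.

I_D = 0.0357 mA

V_GS = V_G = 1.58 V, so V_ov = 1.58 − 1.18 = 0.4 V.
k_n = μ_nC_ox · (W/L) = 1.1 mA/V².
Assume saturation: I_D = ½ k_n V_ov² = 0.5 × 1.1 × 0.4² = 0.088 mA, giving V_DS = V_DD − I_D R_D = 3.2 − 0.088 × 87 = -4.46 V.
But -4.46 V < V_ov = 0.4 V, so the device is actually in triode.
In triode I_D = k_n[V_ov V_DS − ½ V_DS²] and I_D = (V_DD − V_DS)/R_D. Equating: 47.9 V_DS² − 39.28 V_DS + 3.2 = 0, giving V_DS = 0.0917 V (the root below V_ov).
I_D = (3.2 − 0.0917) / 87 = 0.0357 mA.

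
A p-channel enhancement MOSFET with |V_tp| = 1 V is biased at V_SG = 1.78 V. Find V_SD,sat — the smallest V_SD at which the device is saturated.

The boundary between triode and saturation is V_SD = V_SG − |V_tp| = V_ov.
V_ov = 1.78 − 1 = 0.78 V.

V_SD,sat = 0.780 V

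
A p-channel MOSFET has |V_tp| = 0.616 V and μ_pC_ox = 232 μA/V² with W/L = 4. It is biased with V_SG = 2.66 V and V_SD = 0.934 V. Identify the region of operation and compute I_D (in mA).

Triode; I_D = 1.37 mA

k_p = μ_pC_ox · (W/L) = 0.928 mA/V².
V_ov = V_SG − |V_tp| = 2.66 − 0.616 = 2.04 V.
Since V_SD = 0.934 V < V_ov = 2.04 V, the device is in the triode region.
I_D = k_p [V_ov · V_SD − ½ V_SD²] = 0.928 × [2.04 × 0.934 − 0.5 × 0.934²] = 1.37 mA.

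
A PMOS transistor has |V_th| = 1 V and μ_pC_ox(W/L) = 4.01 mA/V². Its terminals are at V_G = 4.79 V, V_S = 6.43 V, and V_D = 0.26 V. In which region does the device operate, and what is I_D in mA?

V_SG = V_S − V_G = 6.43 − 4.79 = 1.64 V; V_SD = V_S − V_D = 6.43 − 0.26 = 6.17 V.
V_ov = V_SG − |V_th| = 1.64 − 1 = 0.64 V.
Since V_SD = 6.17 V ≥ V_ov = 0.64 V, the device is in saturation.
I_D = ½ k_p V_ov² = 0.5 × 4.01 × 0.64² = 0.821 mA.

Saturation; I_D = 0.821 mA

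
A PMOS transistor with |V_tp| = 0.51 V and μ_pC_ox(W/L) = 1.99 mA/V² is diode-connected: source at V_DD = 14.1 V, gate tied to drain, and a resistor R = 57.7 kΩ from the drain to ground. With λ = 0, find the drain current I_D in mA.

I_D = 0.227 mA

With gate tied to drain, V_SG = V_SD ≥ V_SG − |V_tp|, so the device is in saturation.
KCL at the drain: ½ k_p (V_SG − |V_tp|)² = (V_DD − V_SG)/R.
Let x = V_SG − 0.51. Then 57.4 x² + x − 13.59 = 0, giving x = 0.478 V (positive root), so V_SG = 0.988 V.
I_D = (V_DD − V_SG)/R = (14.1 − 0.988) / 57.7 = 0.227 mA.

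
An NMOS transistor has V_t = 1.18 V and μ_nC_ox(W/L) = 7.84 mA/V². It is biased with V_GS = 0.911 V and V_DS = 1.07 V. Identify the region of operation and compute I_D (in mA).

Cutoff; I_D = 0 mA

V_GS = 0.911 V < V_t = 1.18 V, so the transistor is in cutoff.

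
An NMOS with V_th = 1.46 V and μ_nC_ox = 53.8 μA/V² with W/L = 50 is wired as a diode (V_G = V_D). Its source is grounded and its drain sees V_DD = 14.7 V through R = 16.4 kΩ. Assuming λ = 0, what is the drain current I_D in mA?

I_D = 0.761 mA

With gate tied to drain, V_GS = V_DS ≥ V_GS − V_th, so the device is in saturation.
k_n = μ_nC_ox · (W/L) = 2.69 mA/V².
KCL at the drain: ½ k_n (V_GS − V_th)² = (V_DD − V_GS)/R.
Let x = V_GS − 1.46. Then 22.1 x² + x − 13.24 = 0, giving x = 0.752 V (positive root), so V_GS = 2.21 V.
I_D = (V_DD − V_GS)/R = (14.7 − 2.21) / 16.4 = 0.761 mA.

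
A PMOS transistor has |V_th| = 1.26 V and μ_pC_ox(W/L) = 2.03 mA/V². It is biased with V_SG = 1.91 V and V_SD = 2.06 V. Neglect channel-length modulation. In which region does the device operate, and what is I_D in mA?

V_ov = V_SG − |V_th| = 1.91 − 1.26 = 0.65 V.
Since V_SD = 2.06 V ≥ V_ov = 0.65 V, the device is in saturation.
I_D = ½ k_p V_ov² = 0.5 × 2.03 × 0.65² = 0.429 mA.

Saturation; I_D = 0.429 mA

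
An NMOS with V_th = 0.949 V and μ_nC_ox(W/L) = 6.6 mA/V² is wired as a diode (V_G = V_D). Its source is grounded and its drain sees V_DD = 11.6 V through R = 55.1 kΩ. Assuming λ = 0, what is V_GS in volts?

V_GS = 1.19 V

With gate tied to drain, V_GS = V_DS ≥ V_GS − V_th, so the device is in saturation.
KCL at the drain: ½ k_n (V_GS − V_th)² = (V_DD − V_GS)/R.
Let x = V_GS − 0.949. Then 182 x² + x − 10.65 = 0, giving x = 0.239 V (positive root), so V_GS = 1.19 V.
I_D = (V_DD − V_GS)/R = (11.6 − 1.19) / 55.1 = 0.189 mA.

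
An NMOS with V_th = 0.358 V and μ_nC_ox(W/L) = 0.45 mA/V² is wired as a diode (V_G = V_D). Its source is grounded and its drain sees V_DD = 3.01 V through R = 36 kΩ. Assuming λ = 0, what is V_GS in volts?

V_GS = 0.872 V

With gate tied to drain, V_GS = V_DS ≥ V_GS − V_th, so the device is in saturation.
KCL at the drain: ½ k_n (V_GS − V_th)² = (V_DD − V_GS)/R.
Let x = V_GS − 0.358. Then 8.1 x² + x − 2.652 = 0, giving x = 0.514 V (positive root), so V_GS = 0.872 V.
I_D = (V_DD − V_GS)/R = (3.01 − 0.872) / 36 = 0.0594 mA.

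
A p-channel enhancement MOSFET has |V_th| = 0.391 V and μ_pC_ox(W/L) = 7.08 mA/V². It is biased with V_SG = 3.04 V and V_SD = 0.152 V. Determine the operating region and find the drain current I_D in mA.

Triode; I_D = 2.77 mA

V_ov = V_SG − |V_th| = 3.04 − 0.391 = 2.65 V.
Since V_SD = 0.152 V < V_ov = 2.65 V, the device is in the triode region.
I_D = k_p [V_ov · V_SD − ½ V_SD²] = 7.08 × [2.65 × 0.152 − 0.5 × 0.152²] = 2.77 mA.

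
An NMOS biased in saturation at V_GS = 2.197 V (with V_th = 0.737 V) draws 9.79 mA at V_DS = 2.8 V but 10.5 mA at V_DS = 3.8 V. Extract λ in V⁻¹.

With V_GS fixed, I_D ∝ (1 + λ V_DS) in saturation, so I_D2/I_D1 = (1 + λ V_DS2)/(1 + λ V_DS1).
10.5/9.79 = 1.073 = (1 + 3.8 λ)/(1 + 2.8 λ).
Solving: λ (I_D1 V_DS2 − I_D2 V_DS1) = I_D2 − I_D1, so λ = (10.5 − 9.79) / (9.79 × 3.8 − 10.5 × 2.8) = 0.71 / 7.8 = 0.091 V⁻¹.

λ = 0.0910 V⁻¹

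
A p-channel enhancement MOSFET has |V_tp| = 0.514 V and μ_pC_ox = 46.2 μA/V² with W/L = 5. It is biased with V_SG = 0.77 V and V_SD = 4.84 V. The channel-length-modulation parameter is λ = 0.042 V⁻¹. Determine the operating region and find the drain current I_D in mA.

k_p = μ_pC_ox · (W/L) = 0.231 mA/V².
V_ov = V_SG − |V_tp| = 0.77 − 0.514 = 0.256 V.
Since V_SD = 4.84 V ≥ V_ov = 0.256 V, the device is in saturation.
I_D = ½ k_p V_ov² (1 + λ V_SD) = 0.5 × 0.231 × 0.256² × (1 + 0.042 × 4.84) = 0.00911 mA.

Saturation; I_D = 0.00911 mA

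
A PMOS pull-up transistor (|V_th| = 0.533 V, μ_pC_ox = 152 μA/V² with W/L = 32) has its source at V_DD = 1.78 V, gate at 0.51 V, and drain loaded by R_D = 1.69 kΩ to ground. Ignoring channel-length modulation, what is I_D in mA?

V_SG = V_DD − V_G = 1.78 − 0.51 = 1.27 V, so V_ov = 1.27 − 0.533 = 0.737 V.
k_p = μ_pC_ox · (W/L) = 4.864 mA/V².
Assume saturation: I_D = ½ k_p V_ov² = 0.5 × 4.864 × 0.737² = 1.32 mA, giving V_SD = V_DD − I_D R_D = 1.78 − 1.32 × 1.69 = -0.452 V.
But -0.452 V < V_ov = 0.737 V, so the device is actually in triode.
In triode I_D = k_p[V_ov V_SD − ½ V_SD²] and I_D = (V_DD − V_SD)/R_D. Equating: 4.11 V_SD² − 7.058 V_SD + 1.78 = 0, giving V_SD = 0.307 V (the root below V_ov).
I_D = (1.78 − 0.307) / 1.69 = 0.872 mA.

I_D = 0.872 mA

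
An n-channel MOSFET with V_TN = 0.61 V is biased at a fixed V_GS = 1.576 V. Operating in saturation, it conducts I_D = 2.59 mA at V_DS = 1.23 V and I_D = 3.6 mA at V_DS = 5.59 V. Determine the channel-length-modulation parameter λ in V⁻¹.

With V_GS fixed, I_D ∝ (1 + λ V_DS) in saturation, so I_D2/I_D1 = (1 + λ V_DS2)/(1 + λ V_DS1).
3.6/2.59 = 1.39 = (1 + 5.59 λ)/(1 + 1.23 λ).
Solving: λ (I_D1 V_DS2 − I_D2 V_DS1) = I_D2 − I_D1, so λ = (3.6 − 2.59) / (2.59 × 5.59 − 3.6 × 1.23) = 1.01 / 10.1 = 0.1 V⁻¹.

λ = 0.100 V⁻¹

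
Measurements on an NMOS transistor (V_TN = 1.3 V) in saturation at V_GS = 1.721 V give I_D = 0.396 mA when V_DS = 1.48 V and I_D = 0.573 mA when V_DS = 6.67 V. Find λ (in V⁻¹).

λ = 0.0987 V⁻¹

With V_GS fixed, I_D ∝ (1 + λ V_DS) in saturation, so I_D2/I_D1 = (1 + λ V_DS2)/(1 + λ V_DS1).
0.573/0.396 = 1.447 = (1 + 6.67 λ)/(1 + 1.48 λ).
Solving: λ (I_D1 V_DS2 − I_D2 V_DS1) = I_D2 − I_D1, so λ = (0.573 − 0.396) / (0.396 × 6.67 − 0.573 × 1.48) = 0.177 / 1.79 = 0.0987 V⁻¹.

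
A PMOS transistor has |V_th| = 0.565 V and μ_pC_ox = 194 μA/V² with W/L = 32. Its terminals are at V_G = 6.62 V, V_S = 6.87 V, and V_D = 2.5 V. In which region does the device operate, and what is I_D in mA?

V_SG = V_S − V_G = 6.87 − 6.62 = 0.25 V; V_SD = V_S − V_D = 6.87 − 2.5 = 4.37 V.
V_SG = 0.25 V < |V_th| = 0.565 V, so the transistor is in cutoff.

Cutoff; I_D = 0 mA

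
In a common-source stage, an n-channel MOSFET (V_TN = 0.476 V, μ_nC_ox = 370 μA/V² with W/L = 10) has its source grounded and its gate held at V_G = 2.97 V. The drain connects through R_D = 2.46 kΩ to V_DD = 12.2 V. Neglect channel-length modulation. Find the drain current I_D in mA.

I_D = 4.72 mA

V_GS = V_G = 2.97 V, so V_ov = 2.97 − 0.476 = 2.49 V.
k_n = μ_nC_ox · (W/L) = 3.7 mA/V².
Assume saturation: I_D = ½ k_n V_ov² = 0.5 × 3.7 × 2.49² = 11.5 mA, giving V_DS = V_DD − I_D R_D = 12.2 − 11.5 × 2.46 = -16.1 V.
But -16.1 V < V_ov = 2.49 V, so the device is actually in triode.
In triode I_D = k_n[V_ov V_DS − ½ V_DS²] and I_D = (V_DD − V_DS)/R_D. Equating: 4.55 V_DS² − 23.7 V_DS + 12.2 = 0, giving V_DS = 0.579 V (the root below V_ov).
I_D = (12.2 − 0.579) / 2.46 = 4.72 mA.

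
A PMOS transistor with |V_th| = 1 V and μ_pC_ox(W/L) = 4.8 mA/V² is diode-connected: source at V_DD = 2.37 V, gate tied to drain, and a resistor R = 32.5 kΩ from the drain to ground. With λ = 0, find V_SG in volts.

V_SG = 1.13 V

With gate tied to drain, V_SG = V_SD ≥ V_SG − |V_th|, so the device is in saturation.
KCL at the drain: ½ k_p (V_SG − |V_th|)² = (V_DD − V_SG)/R.
Let x = V_SG − 1. Then 78 x² + x − 1.37 = 0, giving x = 0.126 V (positive root), so V_SG = 1.13 V.
I_D = (V_DD − V_SG)/R = (2.37 − 1.13) / 32.5 = 0.0383 mA.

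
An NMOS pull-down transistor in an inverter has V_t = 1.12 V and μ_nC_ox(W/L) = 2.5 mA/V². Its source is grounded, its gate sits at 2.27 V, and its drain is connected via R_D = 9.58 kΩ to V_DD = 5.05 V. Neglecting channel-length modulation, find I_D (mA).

I_D = 0.507 mA

V_GS = V_G = 2.27 V, so V_ov = 2.27 − 1.12 = 1.15 V.
Assume saturation: I_D = ½ k_n V_ov² = 0.5 × 2.5 × 1.15² = 1.65 mA, giving V_DS = V_DD − I_D R_D = 5.05 − 1.65 × 9.58 = -10.8 V.
But -10.8 V < V_ov = 1.15 V, so the device is actually in triode.
In triode I_D = k_n[V_ov V_DS − ½ V_DS²] and I_D = (V_DD − V_DS)/R_D. Equating: 12 V_DS² − 28.54 V_DS + 5.05 = 0, giving V_DS = 0.192 V (the root below V_ov).
I_D = (5.05 − 0.192) / 9.58 = 0.507 mA.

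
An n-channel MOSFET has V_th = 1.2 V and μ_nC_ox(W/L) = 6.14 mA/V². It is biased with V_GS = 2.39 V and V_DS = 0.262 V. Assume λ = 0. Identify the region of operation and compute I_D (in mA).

Triode; I_D = 1.70 mA

V_ov = V_GS − V_th = 2.39 − 1.2 = 1.19 V.
Since V_DS = 0.262 V < V_ov = 1.19 V, the device is in the triode region.
I_D = k_n [V_ov · V_DS − ½ V_DS²] = 6.14 × [1.19 × 0.262 − 0.5 × 0.262²] = 1.7 mA.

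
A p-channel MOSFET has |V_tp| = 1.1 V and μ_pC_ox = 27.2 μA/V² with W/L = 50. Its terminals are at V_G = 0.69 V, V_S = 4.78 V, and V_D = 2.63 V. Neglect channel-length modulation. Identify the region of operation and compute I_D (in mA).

Triode; I_D = 5.60 mA

V_SG = V_S − V_G = 4.78 − 0.69 = 4.09 V; V_SD = V_S − V_D = 4.78 − 2.63 = 2.15 V.
k_p = μ_pC_ox · (W/L) = 1.36 mA/V².
V_ov = V_SG − |V_tp| = 4.09 − 1.1 = 2.99 V.
Since V_SD = 2.15 V < V_ov = 2.99 V, the device is in the triode region.
I_D = k_p [V_ov · V_SD − ½ V_SD²] = 1.36 × [2.99 × 2.15 − 0.5 × 2.15²] = 5.6 mA.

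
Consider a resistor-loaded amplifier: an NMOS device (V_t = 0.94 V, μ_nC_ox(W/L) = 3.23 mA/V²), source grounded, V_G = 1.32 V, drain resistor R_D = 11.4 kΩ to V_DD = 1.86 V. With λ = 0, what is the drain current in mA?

V_GS = V_G = 1.32 V, so V_ov = 1.32 − 0.94 = 0.38 V.
Assume saturation: I_D = ½ k_n V_ov² = 0.5 × 3.23 × 0.38² = 0.233 mA, giving V_DS = V_DD − I_D R_D = 1.86 − 0.233 × 11.4 = -0.799 V.
But -0.799 V < V_ov = 0.38 V, so the device is actually in triode.
In triode I_D = k_n[V_ov V_DS − ½ V_DS²] and I_D = (V_DD − V_DS)/R_D. Equating: 18.4 V_DS² − 14.99 V_DS + 1.86 = 0, giving V_DS = 0.153 V (the root below V_ov).
I_D = (1.86 − 0.153) / 11.4 = 0.15 mA.

I_D = 0.150 mA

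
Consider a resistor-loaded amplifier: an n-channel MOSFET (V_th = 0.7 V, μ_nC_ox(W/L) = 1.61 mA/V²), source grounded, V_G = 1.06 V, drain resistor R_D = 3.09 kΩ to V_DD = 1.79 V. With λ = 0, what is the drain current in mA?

I_D = 0.104 mA

V_GS = V_G = 1.06 V, so V_ov = 1.06 − 0.7 = 0.36 V.
Assume saturation: I_D = ½ k_n V_ov² = 0.5 × 1.61 × 0.36² = 0.104 mA, giving V_DS = V_DD − I_D R_D = 1.79 − 0.104 × 3.09 = 1.47 V.
V_DS = 1.47 V ≥ V_ov = 0.36 V, confirming saturation.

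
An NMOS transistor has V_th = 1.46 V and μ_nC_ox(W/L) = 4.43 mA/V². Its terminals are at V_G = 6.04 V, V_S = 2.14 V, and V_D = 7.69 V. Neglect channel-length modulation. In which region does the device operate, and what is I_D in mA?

Saturation; I_D = 13.2 mA

V_GS = V_G − V_S = 6.04 − 2.14 = 3.9 V; V_DS = V_D − V_S = 7.69 − 2.14 = 5.55 V.
V_ov = V_GS − V_th = 3.9 − 1.46 = 2.44 V.
Since V_DS = 5.55 V ≥ V_ov = 2.44 V, the device is in saturation.
I_D = ½ k_n V_ov² = 0.5 × 4.43 × 2.44² = 13.2 mA.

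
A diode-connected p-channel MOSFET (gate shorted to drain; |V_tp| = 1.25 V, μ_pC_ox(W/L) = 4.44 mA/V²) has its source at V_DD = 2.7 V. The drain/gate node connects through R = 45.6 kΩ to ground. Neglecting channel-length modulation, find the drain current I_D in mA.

I_D = 0.0293 mA

With gate tied to drain, V_SG = V_SD ≥ V_SG − |V_tp|, so the device is in saturation.
KCL at the drain: ½ k_p (V_SG − |V_tp|)² = (V_DD − V_SG)/R.
Let x = V_SG − 1.25. Then 101 x² + x − 1.45 = 0, giving x = 0.115 V (positive root), so V_SG = 1.36 V.
I_D = (V_DD − V_SG)/R = (2.7 − 1.36) / 45.6 = 0.0293 mA.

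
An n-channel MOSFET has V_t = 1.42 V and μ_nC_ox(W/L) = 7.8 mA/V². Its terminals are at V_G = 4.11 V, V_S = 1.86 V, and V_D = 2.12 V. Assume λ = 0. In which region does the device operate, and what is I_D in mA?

V_GS = V_G − V_S = 4.11 − 1.86 = 2.25 V; V_DS = V_D − V_S = 2.12 − 1.86 = 0.26 V.
V_ov = V_GS − V_t = 2.25 − 1.42 = 0.83 V.
Since V_DS = 0.26 V < V_ov = 0.83 V, the device is in the triode region.
I_D = k_n [V_ov · V_DS − ½ V_DS²] = 7.8 × [0.83 × 0.26 − 0.5 × 0.26²] = 1.42 mA.

Triode; I_D = 1.42 mA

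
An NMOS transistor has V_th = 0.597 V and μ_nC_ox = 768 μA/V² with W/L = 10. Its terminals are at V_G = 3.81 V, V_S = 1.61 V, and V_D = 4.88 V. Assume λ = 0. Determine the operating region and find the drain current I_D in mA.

V_GS = V_G − V_S = 3.81 − 1.61 = 2.2 V; V_DS = V_D − V_S = 4.88 − 1.61 = 3.27 V.
k_n = μ_nC_ox · (W/L) = 7.68 mA/V².
V_ov = V_GS − V_th = 2.2 − 0.597 = 1.6 V.
Since V_DS = 3.27 V ≥ V_ov = 1.6 V, the device is in saturation.
I_D = ½ k_n V_ov² = 0.5 × 7.68 × 1.6² = 9.87 mA.

Saturation; I_D = 9.87 mA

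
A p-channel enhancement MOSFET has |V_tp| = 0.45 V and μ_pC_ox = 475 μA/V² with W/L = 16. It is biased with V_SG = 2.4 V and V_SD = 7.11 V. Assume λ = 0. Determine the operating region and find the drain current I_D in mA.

k_p = μ_pC_ox · (W/L) = 7.6 mA/V².
V_ov = V_SG − |V_tp| = 2.4 − 0.45 = 1.95 V.
Since V_SD = 7.11 V ≥ V_ov = 1.95 V, the device is in saturation.
I_D = ½ k_p V_ov² = 0.5 × 7.6 × 1.95² = 14.4 mA.

Saturation; I_D = 14.4 mA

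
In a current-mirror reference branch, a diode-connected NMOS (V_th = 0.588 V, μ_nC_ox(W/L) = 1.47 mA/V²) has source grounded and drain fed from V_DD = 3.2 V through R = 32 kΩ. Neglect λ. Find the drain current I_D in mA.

I_D = 0.0719 mA

With gate tied to drain, V_GS = V_DS ≥ V_GS − V_th, so the device is in saturation.
KCL at the drain: ½ k_n (V_GS − V_th)² = (V_DD − V_GS)/R.
Let x = V_GS − 0.588. Then 23.5 x² + x − 2.612 = 0, giving x = 0.313 V (positive root), so V_GS = 0.901 V.
I_D = (V_DD − V_GS)/R = (3.2 − 0.901) / 32 = 0.0719 mA.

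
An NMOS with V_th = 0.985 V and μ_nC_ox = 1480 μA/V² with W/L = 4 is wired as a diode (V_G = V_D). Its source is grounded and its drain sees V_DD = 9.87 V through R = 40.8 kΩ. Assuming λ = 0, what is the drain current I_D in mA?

With gate tied to drain, V_GS = V_DS ≥ V_GS − V_th, so the device is in saturation.
k_n = μ_nC_ox · (W/L) = 5.92 mA/V².
KCL at the drain: ½ k_n (V_GS − V_th)² = (V_DD − V_GS)/R.
Let x = V_GS − 0.985. Then 121 x² + x − 8.885 = 0, giving x = 0.267 V (positive root), so V_GS = 1.25 V.
I_D = (V_DD − V_GS)/R = (9.87 − 1.25) / 40.8 = 0.211 mA.

I_D = 0.211 mA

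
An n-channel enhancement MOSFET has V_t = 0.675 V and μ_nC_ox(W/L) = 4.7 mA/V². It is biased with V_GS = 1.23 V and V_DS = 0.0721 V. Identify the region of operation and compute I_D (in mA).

Triode; I_D = 0.176 mA

V_ov = V_GS − V_t = 1.23 − 0.675 = 0.555 V.
Since V_DS = 0.0721 V < V_ov = 0.555 V, the device is in the triode region.
I_D = k_n [V_ov · V_DS − ½ V_DS²] = 4.7 × [0.555 × 0.0721 − 0.5 × 0.0721²] = 0.176 mA.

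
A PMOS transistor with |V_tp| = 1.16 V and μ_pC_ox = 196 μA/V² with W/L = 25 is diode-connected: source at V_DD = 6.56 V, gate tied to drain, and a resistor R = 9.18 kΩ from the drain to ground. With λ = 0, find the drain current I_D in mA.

I_D = 0.537 mA

With gate tied to drain, V_SG = V_SD ≥ V_SG − |V_tp|, so the device is in saturation.
k_p = μ_pC_ox · (W/L) = 4.9 mA/V².
KCL at the drain: ½ k_p (V_SG − |V_tp|)² = (V_DD − V_SG)/R.
Let x = V_SG − 1.16. Then 22.5 x² + x − 5.4 = 0, giving x = 0.468 V (positive root), so V_SG = 1.63 V.
I_D = (V_DD − V_SG)/R = (6.56 − 1.63) / 9.18 = 0.537 mA.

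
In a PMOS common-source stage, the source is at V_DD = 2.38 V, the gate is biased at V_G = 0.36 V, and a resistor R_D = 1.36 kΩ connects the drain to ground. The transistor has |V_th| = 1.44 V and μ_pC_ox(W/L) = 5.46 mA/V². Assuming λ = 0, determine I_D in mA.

I_D = 0.918 mA

V_SG = V_DD − V_G = 2.38 − 0.36 = 2.02 V, so V_ov = 2.02 − 1.44 = 0.58 V.
Assume saturation: I_D = ½ k_p V_ov² = 0.5 × 5.46 × 0.58² = 0.918 mA, giving V_SD = V_DD − I_D R_D = 2.38 − 0.918 × 1.36 = 1.13 V.
V_SD = 1.13 V ≥ V_ov = 0.58 V, confirming saturation.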